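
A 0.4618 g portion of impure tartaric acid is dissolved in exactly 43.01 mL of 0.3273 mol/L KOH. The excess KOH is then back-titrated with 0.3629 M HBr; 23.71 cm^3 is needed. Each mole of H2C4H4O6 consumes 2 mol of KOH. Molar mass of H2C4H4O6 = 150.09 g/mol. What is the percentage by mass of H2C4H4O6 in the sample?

88.9%

Total n(KOH) added = 0.3273 x 0.04301 = 0.01408 mol.
n(HBr) used = 0.3629 x 0.02371 = 0.008604 mol, which equals the excess n(KOH).
So n(KOH) consumed by the sample = 0.01408 - 0.008604 = 0.005473 mol.
n(H2C4H4O6) = 0.005473 / 2 = 0.002736 mol.
mass H2C4H4O6 = 0.002736 x 150.09 = 0.4107 g, so %H2C4H4O6 = 0.4107/0.4618 x 100 = 88.9%.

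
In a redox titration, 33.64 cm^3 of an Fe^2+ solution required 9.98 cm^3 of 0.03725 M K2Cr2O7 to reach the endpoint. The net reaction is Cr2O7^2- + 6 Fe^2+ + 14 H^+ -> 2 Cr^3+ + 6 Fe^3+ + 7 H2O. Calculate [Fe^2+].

0.0663 M

n(K2Cr2O7) = 0.03725 x 0.009980 = 0.0003718 mol.
From the balanced equation, 1 mol K2Cr2O7 reacts with 6 mol Fe^2+, so n(Fe^2+) = 0.0003718 x 6/1 = 0.002231 mol.
[Fe^2+] = 0.002231 / 0.03364 L = 0.0663 M.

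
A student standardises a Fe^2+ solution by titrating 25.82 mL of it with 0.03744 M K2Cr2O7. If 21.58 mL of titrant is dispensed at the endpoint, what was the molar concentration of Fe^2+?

n(K2Cr2O7) = 0.03744 x 0.02158 = 0.0008080 mol.
From the balanced equation, 1 mol K2Cr2O7 reacts with 6 mol Fe^2+, so n(Fe^2+) = 0.0008080 x 6/1 = 0.004848 mol.
[Fe^2+] = 0.004848 / 0.02582 L = 0.188 M.

0.188 M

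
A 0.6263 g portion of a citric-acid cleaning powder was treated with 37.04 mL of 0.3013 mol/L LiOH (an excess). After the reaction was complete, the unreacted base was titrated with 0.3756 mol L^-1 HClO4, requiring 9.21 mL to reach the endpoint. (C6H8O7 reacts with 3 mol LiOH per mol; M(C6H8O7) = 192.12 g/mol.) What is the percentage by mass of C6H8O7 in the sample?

78.7%

Total n(LiOH) added = 0.3013 x 0.03704 = 0.01116 mol.
n(HClO4) used = 0.3756 x 0.009210 = 0.003459 mol, which equals the excess n(LiOH).
So n(LiOH) consumed by the sample = 0.01116 - 0.003459 = 0.007701 mol.
n(C6H8O7) = 0.007701 / 3 = 0.002567 mol.
mass C6H8O7 = 0.002567 x 192.12 = 0.4932 g, so %C6H8O7 = 0.4932/0.6263 x 100 = 78.7%.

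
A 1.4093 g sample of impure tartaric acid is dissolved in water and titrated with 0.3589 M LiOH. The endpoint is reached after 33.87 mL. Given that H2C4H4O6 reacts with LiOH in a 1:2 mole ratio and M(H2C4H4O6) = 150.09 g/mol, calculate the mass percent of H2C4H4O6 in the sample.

n(LiOH) = 0.3589 x 0.03387 = 0.01216 mol.
n(H2C4H4O6) = 0.01216 / 2 = 0.006078 mol.
mass of H2C4H4O6 = 0.006078 x 150.09 = 0.9122 g.
% purity = 0.9122 / 1.4093 x 100 = 64.7%.

64.7%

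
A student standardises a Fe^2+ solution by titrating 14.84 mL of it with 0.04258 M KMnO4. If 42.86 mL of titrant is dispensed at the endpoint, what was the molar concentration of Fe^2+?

n(KMnO4) = 0.04258 x 0.04286 = 0.001825 mol.
From the balanced equation, 1 mol KMnO4 reacts with 5 mol Fe^2+, so n(Fe^2+) = 0.001825 x 5/1 = 0.009125 mol.
[Fe^2+] = 0.009125 / 0.01484 L = 0.615 M.

0.615 M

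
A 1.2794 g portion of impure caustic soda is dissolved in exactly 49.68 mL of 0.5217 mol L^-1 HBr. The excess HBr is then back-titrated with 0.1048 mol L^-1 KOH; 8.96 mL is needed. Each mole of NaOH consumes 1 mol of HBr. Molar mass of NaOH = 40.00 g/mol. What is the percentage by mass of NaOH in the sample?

Total n(HBr) added = 0.5217 x 0.04968 = 0.02592 mol.
n(KOH) used = 0.1048 x 0.008960 = 0.0009390 mol, which equals the excess n(HBr).
So n(HBr) consumed by the sample = 0.02592 - 0.0009390 = 0.02498 mol.
n(NaOH) = 0.02498 / 1 = 0.02498 mol.
mass NaOH = 0.02498 x 40.00 = 0.9992 g, so %NaOH = 0.9992/1.2794 x 100 = 78.1%.

78.1%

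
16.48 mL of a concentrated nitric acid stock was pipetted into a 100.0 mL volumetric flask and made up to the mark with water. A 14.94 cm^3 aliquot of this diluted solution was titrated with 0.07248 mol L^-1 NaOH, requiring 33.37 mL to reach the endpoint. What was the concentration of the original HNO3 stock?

n(NaOH) = 0.07248 x 0.03337 = 0.002419 mol.
n(HNO3) in the aliquot = 0.002419 mol.
[diluted HNO3] = 0.002419 / 0.01494 = 0.1619 M.
Dilution factor = 100.0/16.48 = 6.068, so [stock] = 0.1619 x 6.068 = 0.982 M.

0.982 M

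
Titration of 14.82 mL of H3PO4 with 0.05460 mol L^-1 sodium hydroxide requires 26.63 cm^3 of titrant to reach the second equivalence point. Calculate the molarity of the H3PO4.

0.0491 M

n(NaOH) = 0.05460 x 0.02663 = 0.001454 mol.
At the second equivalence point, 2 mol OH^- react per mol H3PO4, so n(H3PO4) = 0.001454 / 2 = 0.0007270 mol.
[H3PO4] = 0.0007270 / 0.01482 L = 0.0491 M.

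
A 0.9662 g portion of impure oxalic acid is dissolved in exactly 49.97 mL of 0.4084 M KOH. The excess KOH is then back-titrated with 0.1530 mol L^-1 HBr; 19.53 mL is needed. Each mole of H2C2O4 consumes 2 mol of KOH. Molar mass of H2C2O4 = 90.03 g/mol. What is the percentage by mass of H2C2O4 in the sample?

Total n(KOH) added = 0.4084 x 0.04997 = 0.02041 mol.
n(HBr) used = 0.1530 x 0.01953 = 0.002988 mol, which equals the excess n(KOH).
So n(KOH) consumed by the sample = 0.02041 - 0.002988 = 0.01742 mol.
n(H2C2O4) = 0.01742 / 2 = 0.008710 mol.
mass H2C2O4 = 0.008710 x 90.03 = 0.7841 g, so %H2C2O4 = 0.7841/0.9662 x 100 = 81.2%.

81.2%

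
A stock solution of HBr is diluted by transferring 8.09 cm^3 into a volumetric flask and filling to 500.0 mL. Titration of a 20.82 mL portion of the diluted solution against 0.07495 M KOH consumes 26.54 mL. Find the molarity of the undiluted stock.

5.90 M

n(KOH) = 0.07495 x 0.02654 = 0.001989 mol.
n(HBr) in the aliquot = 0.001989 mol.
[diluted HBr] = 0.001989 / 0.02082 = 0.09554 M.
Dilution factor = 500.0/8.090 = 61.80, so [stock] = 0.09554 x 61.80 = 5.90 M.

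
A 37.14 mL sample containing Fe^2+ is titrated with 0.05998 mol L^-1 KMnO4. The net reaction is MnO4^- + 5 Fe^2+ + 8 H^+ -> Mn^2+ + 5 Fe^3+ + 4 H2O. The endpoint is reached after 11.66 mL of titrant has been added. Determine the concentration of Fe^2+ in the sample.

0.0942 M

n(KMnO4) = 0.05998 x 0.01166 = 0.0006994 mol.
From the balanced equation, 1 mol KMnO4 reacts with 5 mol Fe^2+, so n(Fe^2+) = 0.0006994 x 5/1 = 0.003497 mol.
[Fe^2+] = 0.003497 / 0.03714 L = 0.0942 M.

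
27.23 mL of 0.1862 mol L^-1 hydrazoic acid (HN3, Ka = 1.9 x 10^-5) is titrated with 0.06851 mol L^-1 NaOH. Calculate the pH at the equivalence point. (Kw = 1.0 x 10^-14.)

n(HN3) = 0.1862 x 0.02723 = 0.005070 mol; V(NaOH) at equivalence = 0.005070/0.06851 = 0.07401 L.
At equivalence all the acid is converted to N3-; total volume = 0.02723 + 0.07401 = 0.1012 L, so [N3-] = 0.005070/0.1012 = 0.05008 M.
Kb = Kw/Ka = 1.0e-14 / 1.9 x 10^-5 = 5.26e-10.
[OH^-] = sqrt(Kb x [N3-]) = sqrt(5.26e-10 x 0.05008) = 5.13e-6 M.
pOH = 5.29, so pH = 14.00 - 5.29 = 8.71.

8.71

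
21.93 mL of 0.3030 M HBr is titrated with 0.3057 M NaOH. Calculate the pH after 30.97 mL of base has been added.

n(acid) = 0.3030 x 0.02193 = 0.006645 mol; n(NaOH) added = 0.3057 x 0.03097 = 0.009468 mol.
Base is in excess by 0.009468 - 0.006645 = 0.002823 mol in a total volume of 0.05290 L.
[OH^-] = 0.002823/0.05290 = 0.05336 M, so pOH = 1.27 and pH = 14.00 - 1.27 = 12.73.

12.73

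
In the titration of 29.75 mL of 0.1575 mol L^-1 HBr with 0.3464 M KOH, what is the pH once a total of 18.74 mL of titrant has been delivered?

12.57

n(acid) = 0.1575 x 0.02975 = 0.004686 mol; n(KOH) added = 0.3464 x 0.01874 = 0.006492 mol.
Base is in excess by 0.006492 - 0.004686 = 0.001806 mol in a total volume of 0.04849 L.
[OH^-] = 0.001806/0.04849 = 0.03724 M, so pOH = 1.43 and pH = 14.00 - 1.43 = 12.57.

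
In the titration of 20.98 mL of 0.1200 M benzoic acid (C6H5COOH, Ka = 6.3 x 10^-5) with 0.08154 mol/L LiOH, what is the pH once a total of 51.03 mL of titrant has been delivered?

12.36

n(acid) = 0.1200 x 0.02098 = 0.002518 mol; n(LiOH) added = 0.08154 x 0.05103 = 0.004161 mol.
Base is in excess by 0.004161 - 0.002518 = 0.001643 mol in a total volume of 0.07201 L.
[OH^-] = 0.001643/0.07201 = 0.02282 M, so pOH = 1.64 and pH = 14.00 - 1.64 = 12.36.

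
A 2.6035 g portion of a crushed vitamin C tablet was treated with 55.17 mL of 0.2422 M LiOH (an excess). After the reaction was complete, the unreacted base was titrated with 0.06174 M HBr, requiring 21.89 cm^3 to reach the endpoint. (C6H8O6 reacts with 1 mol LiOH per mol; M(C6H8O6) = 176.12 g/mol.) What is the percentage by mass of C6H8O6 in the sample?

Total n(LiOH) added = 0.2422 x 0.05517 = 0.01336 mol.
n(HBr) used = 0.06174 x 0.02189 = 0.001351 mol, which equals the excess n(LiOH).
So n(LiOH) consumed by the sample = 0.01336 - 0.001351 = 0.01201 mol.
n(C6H8O6) = 0.01201 / 1 = 0.01201 mol.
mass C6H8O6 = 0.01201 x 176.12 = 2.115 g, so %C6H8O6 = 2.115/2.6035 x 100 = 81.2%.

81.2%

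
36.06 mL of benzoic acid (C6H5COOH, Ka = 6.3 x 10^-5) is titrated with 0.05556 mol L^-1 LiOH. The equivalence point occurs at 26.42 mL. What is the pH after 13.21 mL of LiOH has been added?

4.20

13.21 mL is exactly half the equivalence volume (26.42/2), i.e. the half-equivalence point.
There, n(HA) = n(A^-), so pH = pKa = -log(6.3 x 10^-5) = 4.20.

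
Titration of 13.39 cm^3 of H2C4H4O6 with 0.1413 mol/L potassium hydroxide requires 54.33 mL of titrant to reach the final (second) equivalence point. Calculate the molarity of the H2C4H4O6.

0.287 M

n(KOH) = 0.1413 x 0.05433 = 0.007677 mol.
At the final (second) equivalence point, 2 mol OH^- react per mol H2C4H4O6, so n(H2C4H4O6) = 0.007677 / 2 = 0.003838 mol.
[H2C4H4O6] = 0.003838 / 0.01339 L = 0.287 M.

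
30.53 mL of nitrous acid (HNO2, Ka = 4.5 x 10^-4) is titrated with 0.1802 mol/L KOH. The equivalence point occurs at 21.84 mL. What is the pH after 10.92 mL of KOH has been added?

10.92 mL is exactly half the equivalence volume (21.84/2), i.e. the half-equivalence point.
There, n(HA) = n(A^-), so pH = pKa = -log(4.5 x 10^-4) = 3.35.

3.35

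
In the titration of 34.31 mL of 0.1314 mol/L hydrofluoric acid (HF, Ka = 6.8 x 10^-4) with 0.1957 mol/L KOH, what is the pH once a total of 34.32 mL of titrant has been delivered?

12.51

n(acid) = 0.1314 x 0.03431 = 0.004508 mol; n(KOH) added = 0.1957 x 0.03432 = 0.006716 mol.
Base is in excess by 0.006716 - 0.004508 = 0.002208 mol in a total volume of 0.06863 L.
[OH^-] = 0.002208/0.06863 = 0.03217 M, so pOH = 1.49 and pH = 14.00 - 1.49 = 12.51.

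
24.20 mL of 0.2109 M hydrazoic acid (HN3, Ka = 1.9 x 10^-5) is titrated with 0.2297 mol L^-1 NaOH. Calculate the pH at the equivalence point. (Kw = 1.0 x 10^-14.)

n(HN3) = 0.2109 x 0.02420 = 0.005104 mol; V(NaOH) at equivalence = 0.005104/0.2297 = 0.02222 L.
At equivalence all the acid is converted to N3-; total volume = 0.02420 + 0.02222 = 0.04642 L, so [N3-] = 0.005104/0.04642 = 0.1099 M.
Kb = Kw/Ka = 1.0e-14 / 1.9 x 10^-5 = 5.26e-10.
[OH^-] = sqrt(Kb x [N3-]) = sqrt(5.26e-10 x 0.1099) = 7.61e-6 M.
pOH = 5.12, so pH = 14.00 - 5.12 = 8.88.

8.88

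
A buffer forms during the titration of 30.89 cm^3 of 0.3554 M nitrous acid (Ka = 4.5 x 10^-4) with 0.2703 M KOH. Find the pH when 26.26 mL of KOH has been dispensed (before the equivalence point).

3.61

Initial n(HNO2) = 0.3554 x 0.03089 = 0.01098 mol.
n(KOH) added = 0.2703 x 0.02626 = 0.007098 mol, converting that many moles of HNO2 to NO2-.
Remaining n(HNO2) = 0.003880 mol; n(NO2-) = 0.007098 mol.
By Henderson-Hasselbalch, pH = pKa + log([A^-]/[HA]) = 3.35 + log(0.007098/0.003880) = 3.35 + (+0.26) = 3.61.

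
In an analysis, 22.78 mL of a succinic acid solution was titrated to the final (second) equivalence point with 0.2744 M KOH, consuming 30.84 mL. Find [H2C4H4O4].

0.186 M

n(KOH) = 0.2744 x 0.03084 = 0.008462 mol.
At the final (second) equivalence point, 2 mol OH^- react per mol H2C4H4O4, so n(H2C4H4O4) = 0.008462 / 2 = 0.004231 mol.
[H2C4H4O4] = 0.004231 / 0.02278 L = 0.186 M.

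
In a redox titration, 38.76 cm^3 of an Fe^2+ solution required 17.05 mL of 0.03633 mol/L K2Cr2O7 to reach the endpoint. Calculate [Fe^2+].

n(K2Cr2O7) = 0.03633 x 0.01705 = 0.0006194 mol.
From the balanced equation, 1 mol K2Cr2O7 reacts with 6 mol Fe^2+, so n(Fe^2+) = 0.0006194 x 6/1 = 0.003717 mol.
[Fe^2+] = 0.003717 / 0.03876 L = 0.0959 M.

0.0959 M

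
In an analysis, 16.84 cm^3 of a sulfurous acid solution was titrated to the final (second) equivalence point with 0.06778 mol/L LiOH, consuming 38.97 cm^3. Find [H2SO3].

n(LiOH) = 0.06778 x 0.03897 = 0.002641 mol.
At the final (second) equivalence point, 2 mol OH^- react per mol H2SO3, so n(H2SO3) = 0.002641 / 2 = 0.001321 mol.
[H2SO3] = 0.001321 / 0.01684 L = 0.0784 M.

0.0784 M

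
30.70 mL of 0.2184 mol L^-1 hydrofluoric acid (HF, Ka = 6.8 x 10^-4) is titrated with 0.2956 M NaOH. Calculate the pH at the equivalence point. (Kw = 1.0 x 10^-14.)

n(HF) = 0.2184 x 0.03070 = 0.006705 mol; V(NaOH) at equivalence = 0.006705/0.2956 = 0.02268 L.
At equivalence all the acid is converted to F-; total volume = 0.03070 + 0.02268 = 0.05338 L, so [F-] = 0.006705/0.05338 = 0.1256 M.
Kb = Kw/Ka = 1.0e-14 / 6.8 x 10^-4 = 1.47e-11.
[OH^-] = sqrt(Kb x [F-]) = sqrt(1.47e-11 x 0.1256) = 1.36e-6 M.
pOH = 5.87, so pH = 14.00 - 5.87 = 8.13.

8.13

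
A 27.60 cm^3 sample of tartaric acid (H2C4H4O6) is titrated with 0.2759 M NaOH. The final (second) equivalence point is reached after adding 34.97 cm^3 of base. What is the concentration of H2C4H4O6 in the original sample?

0.175 M

n(NaOH) = 0.2759 x 0.03497 = 0.009648 mol.
At the final (second) equivalence point, 2 mol OH^- react per mol H2C4H4O6, so n(H2C4H4O6) = 0.009648 / 2 = 0.004824 mol.
[H2C4H4O6] = 0.004824 / 0.02760 L = 0.175 M.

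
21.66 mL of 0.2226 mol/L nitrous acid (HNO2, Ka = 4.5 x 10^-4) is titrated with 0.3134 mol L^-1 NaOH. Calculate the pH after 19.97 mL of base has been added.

n(acid) = 0.2226 x 0.02166 = 0.004822 mol; n(NaOH) added = 0.3134 x 0.01997 = 0.006259 mol.
Base is in excess by 0.006259 - 0.004822 = 0.001437 mol in a total volume of 0.04163 L.
[OH^-] = 0.001437/0.04163 = 0.03452 M, so pOH = 1.46 and pH = 14.00 - 1.46 = 12.54.

12.54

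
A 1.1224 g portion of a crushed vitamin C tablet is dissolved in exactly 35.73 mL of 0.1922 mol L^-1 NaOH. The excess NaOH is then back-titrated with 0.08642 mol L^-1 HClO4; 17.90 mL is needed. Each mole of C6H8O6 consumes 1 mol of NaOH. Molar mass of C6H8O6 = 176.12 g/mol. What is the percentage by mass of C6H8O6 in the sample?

83.5%

Total n(NaOH) added = 0.1922 x 0.03573 = 0.006867 mol.
n(HClO4) used = 0.08642 x 0.01790 = 0.001547 mol, which equals the excess n(NaOH).
So n(NaOH) consumed by the sample = 0.006867 - 0.001547 = 0.005320 mol.
n(C6H8O6) = 0.005320 / 1 = 0.005320 mol.
mass C6H8O6 = 0.005320 x 176.12 = 0.9370 g, so %C6H8O6 = 0.9370/1.1224 x 100 = 83.5%.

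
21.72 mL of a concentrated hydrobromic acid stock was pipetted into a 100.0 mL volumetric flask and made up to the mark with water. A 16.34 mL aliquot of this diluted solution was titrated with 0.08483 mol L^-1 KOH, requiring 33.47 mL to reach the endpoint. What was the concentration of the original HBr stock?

0.800 M

n(KOH) = 0.08483 x 0.03347 = 0.002839 mol.
n(HBr) in the aliquot = 0.002839 mol.
[diluted HBr] = 0.002839 / 0.01634 = 0.1738 M.
Dilution factor = 100.0/21.72 = 4.604, so [stock] = 0.1738 x 4.604 = 0.800 M.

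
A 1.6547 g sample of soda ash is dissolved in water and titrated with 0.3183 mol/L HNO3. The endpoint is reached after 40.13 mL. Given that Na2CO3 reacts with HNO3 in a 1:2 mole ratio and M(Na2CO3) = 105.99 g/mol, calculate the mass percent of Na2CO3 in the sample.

40.9%

n(HNO3) = 0.3183 x 0.04013 = 0.01277 mol.
n(Na2CO3) = 0.01277 / 2 = 0.006387 mol.
mass of Na2CO3 = 0.006387 x 105.99 = 0.6769 g.
% purity = 0.6769 / 1.6547 x 100 = 40.9%.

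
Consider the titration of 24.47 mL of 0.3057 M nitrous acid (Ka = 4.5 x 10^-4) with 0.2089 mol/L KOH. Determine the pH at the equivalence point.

8.22

n(HNO2) = 0.3057 x 0.02447 = 0.007480 mol; V(KOH) at equivalence = 0.007480/0.2089 = 0.03581 L.
At equivalence all the acid is converted to NO2-; total volume = 0.02447 + 0.03581 = 0.06028 L, so [NO2-] = 0.007480/0.06028 = 0.1241 M.
Kb = Kw/Ka = 1.0e-14 / 4.5 x 10^-4 = 2.22e-11.
[OH^-] = sqrt(Kb x [NO2-]) = sqrt(2.22e-11 x 0.1241) = 1.66e-6 M.
pOH = 5.78, so pH = 14.00 - 5.78 = 8.22.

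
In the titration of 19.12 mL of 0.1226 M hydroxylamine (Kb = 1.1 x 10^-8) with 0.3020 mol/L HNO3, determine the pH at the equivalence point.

n(NH2OH) = 0.1226 x 0.01912 = 0.002344 mol; V(HNO3) at equivalence = 0.002344/0.3020 = 0.007762 L.
At equivalence the base is fully converted to NH3OH+; total volume = 0.02688 L, so [NH3OH+] = 0.002344/0.02688 = 0.08720 M.
Ka(NH3OH+) = Kw/Kb = 1.0e-14 / 1.1 x 10^-8 = 9.09e-7.
[H^+] = sqrt(Ka x [NH3OH+]) = sqrt(9.09e-7 x 0.08720) = 0.000282 M.
pH = -log(0.000282) = 3.55.

3.55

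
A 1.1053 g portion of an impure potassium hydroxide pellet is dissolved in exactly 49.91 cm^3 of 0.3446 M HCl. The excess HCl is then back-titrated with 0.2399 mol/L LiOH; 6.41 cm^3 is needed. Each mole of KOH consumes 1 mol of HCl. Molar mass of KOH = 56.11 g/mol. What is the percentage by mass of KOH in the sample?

79.5%

Total n(HCl) added = 0.3446 x 0.04991 = 0.01720 mol.
n(LiOH) used = 0.2399 x 0.006410 = 0.001538 mol, which equals the excess n(HCl).
So n(HCl) consumed by the sample = 0.01720 - 0.001538 = 0.01566 mol.
n(KOH) = 0.01566 / 1 = 0.01566 mol.
mass KOH = 0.01566 x 56.11 = 0.8788 g, so %KOH = 0.8788/1.1053 x 100 = 79.5%.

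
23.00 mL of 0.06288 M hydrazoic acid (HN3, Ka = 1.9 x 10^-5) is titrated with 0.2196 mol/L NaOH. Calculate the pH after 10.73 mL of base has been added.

n(acid) = 0.06288 x 0.02300 = 0.001446 mol; n(NaOH) added = 0.2196 x 0.01073 = 0.002356 mol.
Base is in excess by 0.002356 - 0.001446 = 0.0009101 mol in a total volume of 0.03373 L.
[OH^-] = 0.0009101/0.03373 = 0.02698 M, so pOH = 1.57 and pH = 14.00 - 1.57 = 12.43.

12.43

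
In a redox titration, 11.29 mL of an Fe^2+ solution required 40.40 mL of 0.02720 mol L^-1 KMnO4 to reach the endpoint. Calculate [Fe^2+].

0.487 M

n(KMnO4) = 0.02720 x 0.04040 = 0.001099 mol.
From the balanced equation, 1 mol KMnO4 reacts with 5 mol Fe^2+, so n(Fe^2+) = 0.001099 x 5/1 = 0.005494 mol.
[Fe^2+] = 0.005494 / 0.01129 L = 0.487 M.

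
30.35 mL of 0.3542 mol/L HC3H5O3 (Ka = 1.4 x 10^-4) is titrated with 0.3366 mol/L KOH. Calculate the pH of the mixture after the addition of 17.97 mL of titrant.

3.96

Initial n(HC3H5O3) = 0.3542 x 0.03035 = 0.01075 mol.
n(KOH) added = 0.3366 x 0.01797 = 0.006049 mol, converting that many moles of HC3H5O3 to C3H5O3-.
Remaining n(HC3H5O3) = 0.004701 mol; n(C3H5O3-) = 0.006049 mol.
By Henderson-Hasselbalch, pH = pKa + log([A^-]/[HA]) = 3.85 + log(0.006049/0.004701) = 3.85 + (+0.11) = 3.96.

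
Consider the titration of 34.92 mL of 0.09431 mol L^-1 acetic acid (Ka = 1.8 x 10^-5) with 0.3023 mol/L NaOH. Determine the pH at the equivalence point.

8.80

n(CH3COOH) = 0.09431 x 0.03492 = 0.003293 mol; V(NaOH) at equivalence = 0.003293/0.3023 = 0.01089 L.
At equivalence all the acid is converted to CH3COO-; total volume = 0.03492 + 0.01089 = 0.04581 L, so [CH3COO-] = 0.003293/0.04581 = 0.07188 M.
Kb = Kw/Ka = 1.0e-14 / 1.8 x 10^-5 = 5.56e-10.
[OH^-] = sqrt(Kb x [CH3COO-]) = sqrt(5.56e-10 x 0.07188) = 6.32e-6 M.
pOH = 5.20, so pH = 14.00 - 5.20 = 8.80.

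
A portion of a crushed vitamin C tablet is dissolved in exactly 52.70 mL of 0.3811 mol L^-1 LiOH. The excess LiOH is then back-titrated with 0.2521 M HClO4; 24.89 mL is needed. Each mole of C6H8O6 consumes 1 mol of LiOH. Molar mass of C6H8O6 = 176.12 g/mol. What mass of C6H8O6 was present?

2.43 g

Total n(LiOH) added = 0.3811 x 0.05270 = 0.02008 mol.
n(HClO4) used = 0.2521 x 0.02489 = 0.006275 mol, which equals the excess n(LiOH).
So n(LiOH) consumed by the sample = 0.02008 - 0.006275 = 0.01381 mol.
n(C6H8O6) = 0.01381 / 1 = 0.01381 mol.
mass = 0.01381 mol x 176.12 g/mol = 2.43 g.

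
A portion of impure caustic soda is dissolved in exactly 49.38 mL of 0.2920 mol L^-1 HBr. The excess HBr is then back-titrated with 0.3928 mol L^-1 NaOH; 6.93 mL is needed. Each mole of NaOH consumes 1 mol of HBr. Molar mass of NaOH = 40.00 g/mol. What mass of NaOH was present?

0.468 g

Total n(HBr) added = 0.2920 x 0.04938 = 0.01442 mol.
n(NaOH) used = 0.3928 x 0.006930 = 0.002722 mol, which equals the excess n(HBr).
So n(HBr) consumed by the sample = 0.01442 - 0.002722 = 0.01170 mol.
n(NaOH) = 0.01170 / 1 = 0.01170 mol.
mass = 0.01170 mol x 40.00 g/mol = 0.468 g.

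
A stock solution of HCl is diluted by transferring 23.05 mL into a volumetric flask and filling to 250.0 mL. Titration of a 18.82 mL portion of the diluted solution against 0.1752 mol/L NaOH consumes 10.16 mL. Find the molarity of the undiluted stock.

1.03 M

n(NaOH) = 0.1752 x 0.01016 = 0.001780 mol.
n(HCl) in the aliquot = 0.001780 mol.
[diluted HCl] = 0.001780 / 0.01882 = 0.09458 M.
Dilution factor = 250.0/23.05 = 10.85, so [stock] = 0.09458 x 10.85 = 1.03 M.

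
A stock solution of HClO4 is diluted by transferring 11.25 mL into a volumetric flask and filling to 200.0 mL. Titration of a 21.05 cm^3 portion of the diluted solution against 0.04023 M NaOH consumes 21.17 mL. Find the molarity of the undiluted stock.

0.719 M

n(NaOH) = 0.04023 x 0.02117 = 0.0008517 mol.
n(HClO4) in the aliquot = 0.0008517 mol.
[diluted HClO4] = 0.0008517 / 0.02105 = 0.04046 M.
Dilution factor = 200.0/11.25 = 17.78, so [stock] = 0.04046 x 17.78 = 0.719 M.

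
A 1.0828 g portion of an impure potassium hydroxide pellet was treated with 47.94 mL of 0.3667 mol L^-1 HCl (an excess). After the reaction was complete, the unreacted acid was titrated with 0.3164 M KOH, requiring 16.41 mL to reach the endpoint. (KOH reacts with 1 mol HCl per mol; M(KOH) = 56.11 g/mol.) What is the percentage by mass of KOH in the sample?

Total n(HCl) added = 0.3667 x 0.04794 = 0.01758 mol.
n(KOH) used = 0.3164 x 0.01641 = 0.005192 mol, which equals the excess n(HCl).
So n(HCl) consumed by the sample = 0.01758 - 0.005192 = 0.01239 mol.
n(KOH) = 0.01239 / 1 = 0.01239 mol.
mass KOH = 0.01239 x 56.11 = 0.6951 g, so %KOH = 0.6951/1.0828 x 100 = 64.2%.

64.2%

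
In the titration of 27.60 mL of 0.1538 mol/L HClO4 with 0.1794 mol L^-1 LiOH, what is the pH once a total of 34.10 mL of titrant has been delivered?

12.48

n(acid) = 0.1538 x 0.02760 = 0.004245 mol; n(LiOH) added = 0.1794 x 0.03410 = 0.006118 mol.
Base is in excess by 0.006118 - 0.004245 = 0.001873 mol in a total volume of 0.06170 L.
[OH^-] = 0.001873/0.06170 = 0.03035 M, so pOH = 1.52 and pH = 14.00 - 1.52 = 12.48.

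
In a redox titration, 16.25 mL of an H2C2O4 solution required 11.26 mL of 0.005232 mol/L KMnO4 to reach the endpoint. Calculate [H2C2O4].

n(KMnO4) = 0.005232 x 0.01126 = 5.891e-5 mol.
From the balanced equation, 2 mol KMnO4 reacts with 5 mol H2C2O4, so n(H2C2O4) = 5.891e-5 x 5/2 = 0.0001473 mol.
[H2C2O4] = 0.0001473 / 0.01625 L = 0.00906 M.

0.00906 M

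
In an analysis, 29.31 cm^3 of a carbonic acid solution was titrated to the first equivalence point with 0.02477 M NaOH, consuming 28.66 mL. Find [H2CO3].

n(NaOH) = 0.02477 x 0.02866 = 0.0007099 mol.
At the first equivalence point, 1 mol OH^- react per mol H2CO3, so n(H2CO3) = 0.0007099 / 1 = 0.0007099 mol.
[H2CO3] = 0.0007099 / 0.02931 L = 0.0242 M.

0.0242 M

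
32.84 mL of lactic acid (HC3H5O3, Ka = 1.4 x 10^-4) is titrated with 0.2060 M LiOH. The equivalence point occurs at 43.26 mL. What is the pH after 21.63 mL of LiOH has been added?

3.85

21.63 mL is exactly half the equivalence volume (43.26/2), i.e. the half-equivalence point.
There, n(HA) = n(A^-), so pH = pKa = -log(1.4 x 10^-4) = 3.85.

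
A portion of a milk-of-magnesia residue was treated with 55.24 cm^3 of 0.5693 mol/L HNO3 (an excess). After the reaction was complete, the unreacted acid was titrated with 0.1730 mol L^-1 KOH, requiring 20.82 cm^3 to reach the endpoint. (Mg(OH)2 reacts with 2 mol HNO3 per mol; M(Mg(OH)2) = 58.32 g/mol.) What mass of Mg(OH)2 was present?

0.812 g

Total n(HNO3) added = 0.5693 x 0.05524 = 0.03145 mol.
n(KOH) used = 0.1730 x 0.02082 = 0.003602 mol, which equals the excess n(HNO3).
So n(HNO3) consumed by the sample = 0.03145 - 0.003602 = 0.02785 mol.
n(Mg(OH)2) = 0.02785 / 2 = 0.01392 mol.
mass = 0.01392 mol x 58.32 g/mol = 0.812 g.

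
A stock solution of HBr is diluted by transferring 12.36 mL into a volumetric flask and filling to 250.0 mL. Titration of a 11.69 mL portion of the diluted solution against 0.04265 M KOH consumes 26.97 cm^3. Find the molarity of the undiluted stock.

1.99 M

n(KOH) = 0.04265 x 0.02697 = 0.001150 mol.
n(HBr) in the aliquot = 0.001150 mol.
[diluted HBr] = 0.001150 / 0.01169 = 0.09840 M.
Dilution factor = 250.0/12.36 = 20.23, so [stock] = 0.09840 x 20.23 = 1.99 M.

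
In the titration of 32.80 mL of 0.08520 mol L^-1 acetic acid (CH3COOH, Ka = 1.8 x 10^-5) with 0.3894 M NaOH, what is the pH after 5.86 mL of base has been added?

Initial n(CH3COOH) = 0.08520 x 0.03280 = 0.002795 mol.
n(NaOH) added = 0.3894 x 0.005860 = 0.002282 mol, converting that many moles of CH3COOH to CH3COO-.
Remaining n(CH3COOH) = 0.0005127 mol; n(CH3COO-) = 0.002282 mol.
By Henderson-Hasselbalch, pH = pKa + log([A^-]/[HA]) = 4.74 + log(0.002282/0.0005127) = 4.74 + (+0.65) = 5.39.

5.39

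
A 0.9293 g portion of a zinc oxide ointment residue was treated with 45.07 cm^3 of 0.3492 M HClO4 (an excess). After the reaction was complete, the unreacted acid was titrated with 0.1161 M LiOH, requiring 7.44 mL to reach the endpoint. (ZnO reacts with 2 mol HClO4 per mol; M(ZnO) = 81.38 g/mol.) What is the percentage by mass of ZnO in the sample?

65.1%

Total n(HClO4) added = 0.3492 x 0.04507 = 0.01574 mol.
n(LiOH) used = 0.1161 x 0.007440 = 0.0008638 mol, which equals the excess n(HClO4).
So n(HClO4) consumed by the sample = 0.01574 - 0.0008638 = 0.01487 mol.
n(ZnO) = 0.01487 / 2 = 0.007437 mol.
mass ZnO = 0.007437 x 81.38 = 0.6052 g, so %ZnO = 0.6052/0.9293 x 100 = 65.1%.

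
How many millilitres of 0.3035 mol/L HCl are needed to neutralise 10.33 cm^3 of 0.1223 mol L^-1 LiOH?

n(LiOH) = 0.1223 mol/L x 0.01033 L = 0.001263 mol.
At equivalence n(HCl) = n(LiOH) = 0.001263 mol.
V(HCl) = 0.001263 / 0.3035 = 0.004163 L = 4.16 mL.

4.16 mL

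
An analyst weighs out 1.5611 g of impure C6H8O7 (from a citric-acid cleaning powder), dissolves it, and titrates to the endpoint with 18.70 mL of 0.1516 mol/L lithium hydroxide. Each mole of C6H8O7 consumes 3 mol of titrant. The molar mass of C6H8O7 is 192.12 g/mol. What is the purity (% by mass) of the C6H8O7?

n(LiOH) = 0.1516 x 0.01870 = 0.002835 mol.
n(C6H8O7) = 0.002835 / 3 = 0.0009450 mol.
mass of C6H8O7 = 0.0009450 x 192.12 = 0.1815 g.
% purity = 0.1815 / 1.5611 x 100 = 11.6%.

11.6%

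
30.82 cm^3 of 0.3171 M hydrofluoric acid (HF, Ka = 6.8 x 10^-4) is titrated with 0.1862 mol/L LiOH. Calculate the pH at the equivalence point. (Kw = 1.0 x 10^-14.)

8.12

n(HF) = 0.3171 x 0.03082 = 0.009773 mol; V(LiOH) at equivalence = 0.009773/0.1862 = 0.05249 L.
At equivalence all the acid is converted to F-; total volume = 0.03082 + 0.05249 = 0.08331 L, so [F-] = 0.009773/0.08331 = 0.1173 M.
Kb = Kw/Ka = 1.0e-14 / 6.8 x 10^-4 = 1.47e-11.
[OH^-] = sqrt(Kb x [F-]) = sqrt(1.47e-11 x 0.1173) = 1.31e-6 M.
pOH = 5.88, so pH = 14.00 - 5.88 = 8.12.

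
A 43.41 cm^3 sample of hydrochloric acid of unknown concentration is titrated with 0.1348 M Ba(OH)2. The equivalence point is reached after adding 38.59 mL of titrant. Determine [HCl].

0.240 M

n(Ba(OH)2) delivered = 0.1348 x 0.03859 = 0.005202 mol.
The reaction is 2 HCl + 1 Ba(OH)2, so n(HCl) = 0.005202 x 2/1 = 0.01040 mol.
[HCl] = 0.01040 mol / 0.04341 L = 0.240 M.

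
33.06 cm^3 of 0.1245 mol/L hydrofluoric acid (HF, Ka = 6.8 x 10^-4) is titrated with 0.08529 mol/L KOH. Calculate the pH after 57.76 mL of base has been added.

n(acid) = 0.1245 x 0.03306 = 0.004116 mol; n(KOH) added = 0.08529 x 0.05776 = 0.004926 mol.
Base is in excess by 0.004926 - 0.004116 = 0.0008104 mol in a total volume of 0.09082 L.
[OH^-] = 0.0008104/0.09082 = 0.008923 M, so pOH = 2.05 and pH = 14.00 - 2.05 = 11.95.

11.95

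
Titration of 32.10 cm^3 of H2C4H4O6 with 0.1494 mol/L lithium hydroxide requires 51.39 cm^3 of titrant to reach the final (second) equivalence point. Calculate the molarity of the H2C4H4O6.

0.120 M

n(LiOH) = 0.1494 x 0.05139 = 0.007678 mol.
At the final (second) equivalence point, 2 mol OH^- react per mol H2C4H4O6, so n(H2C4H4O6) = 0.007678 / 2 = 0.003839 mol.
[H2C4H4O6] = 0.003839 / 0.03210 L = 0.120 M.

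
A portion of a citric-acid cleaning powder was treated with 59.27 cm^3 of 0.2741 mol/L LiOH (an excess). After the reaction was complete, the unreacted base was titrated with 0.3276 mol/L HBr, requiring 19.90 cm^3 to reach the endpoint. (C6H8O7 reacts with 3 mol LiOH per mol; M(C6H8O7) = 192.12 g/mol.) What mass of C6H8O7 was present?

0.623 g

Total n(LiOH) added = 0.2741 x 0.05927 = 0.01625 mol.
n(HBr) used = 0.3276 x 0.01990 = 0.006519 mol, which equals the excess n(LiOH).
So n(LiOH) consumed by the sample = 0.01625 - 0.006519 = 0.009727 mol.
n(C6H8O7) = 0.009727 / 3 = 0.003242 mol.
mass = 0.003242 mol x 192.12 g/mol = 0.623 g.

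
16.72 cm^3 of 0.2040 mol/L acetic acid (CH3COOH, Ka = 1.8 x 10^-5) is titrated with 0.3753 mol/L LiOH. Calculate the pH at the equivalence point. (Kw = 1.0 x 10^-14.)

n(CH3COOH) = 0.2040 x 0.01672 = 0.003411 mol; V(LiOH) at equivalence = 0.003411/0.3753 = 0.009088 L.
At equivalence all the acid is converted to CH3COO-; total volume = 0.01672 + 0.009088 = 0.02581 L, so [CH3COO-] = 0.003411/0.02581 = 0.1322 M.
Kb = Kw/Ka = 1.0e-14 / 1.8 x 10^-5 = 5.56e-10.
[OH^-] = sqrt(Kb x [CH3COO-]) = sqrt(5.56e-10 x 0.1322) = 8.57e-6 M.
pOH = 5.07, so pH = 14.00 - 5.07 = 8.93.

8.93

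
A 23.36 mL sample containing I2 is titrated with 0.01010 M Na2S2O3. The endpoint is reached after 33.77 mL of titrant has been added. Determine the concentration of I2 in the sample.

n(Na2S2O3) = 0.01010 x 0.03377 = 0.0003411 mol.
From the balanced equation, 2 mol Na2S2O3 reacts with 1 mol I2, so n(I2) = 0.0003411 x 1/2 = 0.0001705 mol.
[I2] = 0.0001705 / 0.02336 L = 0.00730 M.

0.00730 M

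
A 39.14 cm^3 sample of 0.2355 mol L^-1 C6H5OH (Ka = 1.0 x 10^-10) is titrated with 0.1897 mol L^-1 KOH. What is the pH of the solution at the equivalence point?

n(C6H5OH) = 0.2355 x 0.03914 = 0.009217 mol; V(KOH) at equivalence = 0.009217/0.1897 = 0.04859 L.
At equivalence all the acid is converted to C6H5O-; total volume = 0.03914 + 0.04859 = 0.08773 L, so [C6H5O-] = 0.009217/0.08773 = 0.1051 M.
Kb = Kw/Ka = 1.0e-14 / 1.0 x 10^-10 = 0.000100.
[OH^-] = sqrt(Kb x [C6H5O-]) = sqrt(0.000100 x 0.1051) = 0.00324 M.
pOH = 2.49, so pH = 14.00 - 2.49 = 11.51.

11.51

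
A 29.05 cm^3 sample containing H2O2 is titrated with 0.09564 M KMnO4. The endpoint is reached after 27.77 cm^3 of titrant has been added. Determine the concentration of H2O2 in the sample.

0.229 M

n(KMnO4) = 0.09564 x 0.02777 = 0.002656 mol.
From the balanced equation, 2 mol KMnO4 reacts with 5 mol H2O2, so n(H2O2) = 0.002656 x 5/2 = 0.006640 mol.
[H2O2] = 0.006640 / 0.02905 L = 0.229 M.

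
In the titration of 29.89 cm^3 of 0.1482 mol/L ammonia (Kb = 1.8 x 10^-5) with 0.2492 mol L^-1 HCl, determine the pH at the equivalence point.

5.14

n(NH3) = 0.1482 x 0.02989 = 0.004430 mol; V(HCl) at equivalence = 0.004430/0.2492 = 0.01778 L.
At equivalence the base is fully converted to NH4+; total volume = 0.04767 L, so [NH4+] = 0.004430/0.04767 = 0.09293 M.
Ka(NH4+) = Kw/Kb = 1.0e-14 / 1.8 x 10^-5 = 5.56e-10.
[H^+] = sqrt(Ka x [NH4+]) = sqrt(5.56e-10 x 0.09293) = 7.19e-6 M.
pH = -log(7.19e-6) = 5.14.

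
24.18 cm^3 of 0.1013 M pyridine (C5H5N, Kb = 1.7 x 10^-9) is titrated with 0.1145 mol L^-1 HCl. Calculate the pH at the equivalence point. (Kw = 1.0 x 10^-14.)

3.25

n(C5H5N) = 0.1013 x 0.02418 = 0.002449 mol; V(HCl) at equivalence = 0.002449/0.1145 = 0.02139 L.
At equivalence the base is fully converted to C5H5NH+; total volume = 0.04557 L, so [C5H5NH+] = 0.002449/0.04557 = 0.05375 M.
Ka(C5H5NH+) = Kw/Kb = 1.0e-14 / 1.7 x 10^-9 = 5.88e-6.
[H^+] = sqrt(Ka x [C5H5NH+]) = sqrt(5.88e-6 x 0.05375) = 0.000562 M.
pH = -log(0.000562) = 3.25.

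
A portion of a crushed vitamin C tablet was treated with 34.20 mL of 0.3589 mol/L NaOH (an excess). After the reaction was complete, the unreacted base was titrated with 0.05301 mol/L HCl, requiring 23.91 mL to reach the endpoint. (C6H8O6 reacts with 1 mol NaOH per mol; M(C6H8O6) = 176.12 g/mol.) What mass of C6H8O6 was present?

Total n(NaOH) added = 0.3589 x 0.03420 = 0.01227 mol.
n(HCl) used = 0.05301 x 0.02391 = 0.001267 mol, which equals the excess n(NaOH).
So n(NaOH) consumed by the sample = 0.01227 - 0.001267 = 0.01101 mol.
n(C6H8O6) = 0.01101 / 1 = 0.01101 mol.
mass = 0.01101 mol x 176.12 g/mol = 1.94 g.

1.94 g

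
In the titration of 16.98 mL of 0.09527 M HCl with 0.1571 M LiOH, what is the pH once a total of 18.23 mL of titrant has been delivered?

n(acid) = 0.09527 x 0.01698 = 0.001618 mol; n(LiOH) added = 0.1571 x 0.01823 = 0.002864 mol.
Base is in excess by 0.002864 - 0.001618 = 0.001246 mol in a total volume of 0.03521 L.
[OH^-] = 0.001246/0.03521 = 0.03539 M, so pOH = 1.45 and pH = 14.00 - 1.45 = 12.55.

12.55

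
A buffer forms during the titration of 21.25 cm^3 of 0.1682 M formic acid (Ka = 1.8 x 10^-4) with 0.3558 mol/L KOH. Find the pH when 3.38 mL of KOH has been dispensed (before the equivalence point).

3.45

Initial n(HCOOH) = 0.1682 x 0.02125 = 0.003574 mol.
n(KOH) added = 0.3558 x 0.003380 = 0.001203 mol, converting that many moles of HCOOH to HCOO-.
Remaining n(HCOOH) = 0.002372 mol; n(HCOO-) = 0.001203 mol.
By Henderson-Hasselbalch, pH = pKa + log([A^-]/[HA]) = 3.74 + log(0.001203/0.002372) = 3.74 + (-0.29) = 3.45.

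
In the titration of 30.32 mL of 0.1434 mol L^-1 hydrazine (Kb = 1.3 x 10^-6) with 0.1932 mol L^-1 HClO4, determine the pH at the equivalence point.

n(N2H4) = 0.1434 x 0.03032 = 0.004348 mol; V(HClO4) at equivalence = 0.004348/0.1932 = 0.02250 L.
At equivalence the base is fully converted to N2H5+; total volume = 0.05282 L, so [N2H5+] = 0.004348/0.05282 = 0.08231 M.
Ka(N2H5+) = Kw/Kb = 1.0e-14 / 1.3 x 10^-6 = 7.69e-9.
[H^+] = sqrt(Ka x [N2H5+]) = sqrt(7.69e-9 x 0.08231) = 2.52e-5 M.
pH = -log(2.52e-5) = 4.60.

4.60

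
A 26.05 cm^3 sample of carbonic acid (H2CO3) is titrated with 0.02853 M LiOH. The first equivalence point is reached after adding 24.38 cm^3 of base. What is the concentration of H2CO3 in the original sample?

n(LiOH) = 0.02853 x 0.02438 = 0.0006956 mol.
At the first equivalence point, 1 mol OH^- react per mol H2CO3, so n(H2CO3) = 0.0006956 / 1 = 0.0006956 mol.
[H2CO3] = 0.0006956 / 0.02605 L = 0.0267 M.

0.0267 M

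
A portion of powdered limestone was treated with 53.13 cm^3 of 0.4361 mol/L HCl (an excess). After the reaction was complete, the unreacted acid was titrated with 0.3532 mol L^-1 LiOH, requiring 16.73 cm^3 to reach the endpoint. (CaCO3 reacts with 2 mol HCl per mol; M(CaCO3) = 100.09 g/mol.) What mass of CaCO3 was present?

Total n(HCl) added = 0.4361 x 0.05313 = 0.02317 mol.
n(LiOH) used = 0.3532 x 0.01673 = 0.005909 mol, which equals the excess n(HCl).
So n(HCl) consumed by the sample = 0.02317 - 0.005909 = 0.01726 mol.
n(CaCO3) = 0.01726 / 2 = 0.008630 mol.
mass = 0.008630 mol x 100.09 g/mol = 0.864 g.

0.864 g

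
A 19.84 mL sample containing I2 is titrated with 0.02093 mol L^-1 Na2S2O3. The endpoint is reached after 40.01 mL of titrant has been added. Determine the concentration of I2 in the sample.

0.0211 M

n(Na2S2O3) = 0.02093 x 0.04001 = 0.0008374 mol.
From the balanced equation, 2 mol Na2S2O3 reacts with 1 mol I2, so n(I2) = 0.0008374 x 1/2 = 0.0004187 mol.
[I2] = 0.0004187 / 0.01984 L = 0.0211 M.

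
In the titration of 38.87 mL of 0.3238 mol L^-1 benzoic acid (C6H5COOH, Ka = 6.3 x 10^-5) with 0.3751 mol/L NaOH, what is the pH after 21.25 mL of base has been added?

Initial n(C6H5COOH) = 0.3238 x 0.03887 = 0.01259 mol.
n(NaOH) added = 0.3751 x 0.02125 = 0.007971 mol, converting that many moles of C6H5COOH to C6H5COO-.
Remaining n(C6H5COOH) = 0.004615 mol; n(C6H5COO-) = 0.007971 mol.
By Henderson-Hasselbalch, pH = pKa + log([A^-]/[HA]) = 4.20 + log(0.007971/0.004615) = 4.20 + (+0.24) = 4.44.

4.44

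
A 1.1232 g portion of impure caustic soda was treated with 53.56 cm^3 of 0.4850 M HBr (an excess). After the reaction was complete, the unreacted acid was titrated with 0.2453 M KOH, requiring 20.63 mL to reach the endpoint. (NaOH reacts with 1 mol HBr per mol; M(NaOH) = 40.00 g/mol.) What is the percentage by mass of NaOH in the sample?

Total n(HBr) added = 0.4850 x 0.05356 = 0.02598 mol.
n(KOH) used = 0.2453 x 0.02063 = 0.005061 mol, which equals the excess n(HBr).
So n(HBr) consumed by the sample = 0.02598 - 0.005061 = 0.02092 mol.
n(NaOH) = 0.02092 / 1 = 0.02092 mol.
mass NaOH = 0.02092 x 40.00 = 0.8366 g, so %NaOH = 0.8366/1.1232 x 100 = 74.5%.

74.5%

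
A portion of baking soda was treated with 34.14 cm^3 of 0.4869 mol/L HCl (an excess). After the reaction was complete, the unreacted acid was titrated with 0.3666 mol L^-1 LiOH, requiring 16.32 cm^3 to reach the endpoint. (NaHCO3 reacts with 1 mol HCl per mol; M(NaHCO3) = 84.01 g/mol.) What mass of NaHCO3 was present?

Total n(HCl) added = 0.4869 x 0.03414 = 0.01662 mol.
n(LiOH) used = 0.3666 x 0.01632 = 0.005983 mol, which equals the excess n(HCl).
So n(HCl) consumed by the sample = 0.01662 - 0.005983 = 0.01064 mol.
n(NaHCO3) = 0.01064 / 1 = 0.01064 mol.
mass = 0.01064 mol x 84.01 g/mol = 0.894 g.

0.894 g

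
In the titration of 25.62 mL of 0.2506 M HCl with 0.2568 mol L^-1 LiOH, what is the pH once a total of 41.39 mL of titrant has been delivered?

n(acid) = 0.2506 x 0.02562 = 0.006420 mol; n(LiOH) added = 0.2568 x 0.04139 = 0.01063 mol.
Base is in excess by 0.01063 - 0.006420 = 0.004209 mol in a total volume of 0.06701 L.
[OH^-] = 0.004209/0.06701 = 0.06281 M, so pOH = 1.20 and pH = 14.00 - 1.20 = 12.80.

12.80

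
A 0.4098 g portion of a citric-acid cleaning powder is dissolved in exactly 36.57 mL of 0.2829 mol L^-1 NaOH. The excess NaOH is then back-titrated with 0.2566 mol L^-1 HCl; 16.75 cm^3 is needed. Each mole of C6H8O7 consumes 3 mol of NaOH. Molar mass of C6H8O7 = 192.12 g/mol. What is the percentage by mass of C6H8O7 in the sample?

94.5%

Total n(NaOH) added = 0.2829 x 0.03657 = 0.01035 mol.
n(HCl) used = 0.2566 x 0.01675 = 0.004298 mol, which equals the excess n(NaOH).
So n(NaOH) consumed by the sample = 0.01035 - 0.004298 = 0.006048 mol.
n(C6H8O7) = 0.006048 / 3 = 0.002016 mol.
mass C6H8O7 = 0.002016 x 192.12 = 0.3873 g, so %C6H8O7 = 0.3873/0.4098 x 100 = 94.5%.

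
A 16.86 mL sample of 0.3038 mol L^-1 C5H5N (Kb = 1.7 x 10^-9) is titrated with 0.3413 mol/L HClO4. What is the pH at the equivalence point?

3.01

n(C5H5N) = 0.3038 x 0.01686 = 0.005122 mol; V(HClO4) at equivalence = 0.005122/0.3413 = 0.01501 L.
At equivalence the base is fully converted to C5H5NH+; total volume = 0.03187 L, so [C5H5NH+] = 0.005122/0.03187 = 0.1607 M.
Ka(C5H5NH+) = Kw/Kb = 1.0e-14 / 1.7 x 10^-9 = 5.88e-6.
[H^+] = sqrt(Ka x [C5H5NH+]) = sqrt(5.88e-6 x 0.1607) = 0.000972 M.
pH = -log(0.000972) = 3.01.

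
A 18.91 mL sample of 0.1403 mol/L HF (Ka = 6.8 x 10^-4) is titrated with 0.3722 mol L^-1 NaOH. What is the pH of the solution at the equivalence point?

8.09

n(HF) = 0.1403 x 0.01891 = 0.002653 mol; V(NaOH) at equivalence = 0.002653/0.3722 = 0.007128 L.
At equivalence all the acid is converted to F-; total volume = 0.01891 + 0.007128 = 0.02604 L, so [F-] = 0.002653/0.02604 = 0.1019 M.
Kb = Kw/Ka = 1.0e-14 / 6.8 x 10^-4 = 1.47e-11.
[OH^-] = sqrt(Kb x [F-]) = sqrt(1.47e-11 x 0.1019) = 1.22e-6 M.
pOH = 5.91, so pH = 14.00 - 5.91 = 8.09.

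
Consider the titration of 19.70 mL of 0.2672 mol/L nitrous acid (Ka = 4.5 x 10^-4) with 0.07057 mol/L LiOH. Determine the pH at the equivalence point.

8.05

n(HNO2) = 0.2672 x 0.01970 = 0.005264 mol; V(LiOH) at equivalence = 0.005264/0.07057 = 0.07459 L.
At equivalence all the acid is converted to NO2-; total volume = 0.01970 + 0.07459 = 0.09429 L, so [NO2-] = 0.005264/0.09429 = 0.05583 M.
Kb = Kw/Ka = 1.0e-14 / 4.5 x 10^-4 = 2.22e-11.
[OH^-] = sqrt(Kb x [NO2-]) = sqrt(2.22e-11 x 0.05583) = 1.11e-6 M.
pOH = 5.95, so pH = 14.00 - 5.95 = 8.05.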